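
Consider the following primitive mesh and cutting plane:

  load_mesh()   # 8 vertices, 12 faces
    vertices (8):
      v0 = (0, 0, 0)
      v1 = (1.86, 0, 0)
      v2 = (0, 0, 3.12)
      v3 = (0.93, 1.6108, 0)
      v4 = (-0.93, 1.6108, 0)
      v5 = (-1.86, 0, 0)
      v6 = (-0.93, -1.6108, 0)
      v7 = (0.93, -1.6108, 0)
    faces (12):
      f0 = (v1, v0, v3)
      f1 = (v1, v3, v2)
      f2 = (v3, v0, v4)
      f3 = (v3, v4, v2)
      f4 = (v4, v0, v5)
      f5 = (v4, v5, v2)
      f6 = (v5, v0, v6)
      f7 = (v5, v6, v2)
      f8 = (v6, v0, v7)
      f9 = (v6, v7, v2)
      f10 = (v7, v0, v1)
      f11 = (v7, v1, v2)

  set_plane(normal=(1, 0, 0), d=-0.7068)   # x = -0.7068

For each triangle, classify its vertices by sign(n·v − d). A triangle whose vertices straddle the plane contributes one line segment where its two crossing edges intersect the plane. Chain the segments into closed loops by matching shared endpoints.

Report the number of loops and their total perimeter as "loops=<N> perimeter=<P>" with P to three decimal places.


Straddling triangles (8 of 12):
  (v3,v0,v4) [++-] → (-0.7068, 1.22421, 0)–(-0.7068, 1.6108, 0)  len=0.3866
  (v3,v4,v2) [+-+] → (-0.7068, 1.6108, 0)–(-0.7068, 1.22421, 0.7488)  len=0.8427
  (v4,v0,v5) [-+-] → (-0.7068, 1.22421, 0)–(-0.7068, 0, 0)  len=1.2242
  (v4,v5,v2) [--+] → (-0.7068, 0, 1.9344)–(-0.7068, 1.22421, 0.7488)  len=1.7042
  (v5,v0,v6) [-+-] → (-0.7068, 0, 0)–(-0.7068, -1.22421, 0)  len=1.2242
  (v5,v6,v2) [--+] → (-0.7068, -1.22421, 0.7488)–(-0.7068, 0, 1.9344)  len=1.7042
  (v6,v0,v7) [-++] → (-0.7068, -1.22421, 0)–(-0.7068, -1.6108, 0)  len=0.3866
  (v6,v7,v2) [-++] → (-0.7068, -1.6108, 0)–(-0.7068, -1.22421, 0.7488)  len=0.8427

Chained into 1 loop(s):
  loop 1: 8 segments, perimeter = 8.3154
Total perimeter = 8.315

loops=1 perimeter=8.315


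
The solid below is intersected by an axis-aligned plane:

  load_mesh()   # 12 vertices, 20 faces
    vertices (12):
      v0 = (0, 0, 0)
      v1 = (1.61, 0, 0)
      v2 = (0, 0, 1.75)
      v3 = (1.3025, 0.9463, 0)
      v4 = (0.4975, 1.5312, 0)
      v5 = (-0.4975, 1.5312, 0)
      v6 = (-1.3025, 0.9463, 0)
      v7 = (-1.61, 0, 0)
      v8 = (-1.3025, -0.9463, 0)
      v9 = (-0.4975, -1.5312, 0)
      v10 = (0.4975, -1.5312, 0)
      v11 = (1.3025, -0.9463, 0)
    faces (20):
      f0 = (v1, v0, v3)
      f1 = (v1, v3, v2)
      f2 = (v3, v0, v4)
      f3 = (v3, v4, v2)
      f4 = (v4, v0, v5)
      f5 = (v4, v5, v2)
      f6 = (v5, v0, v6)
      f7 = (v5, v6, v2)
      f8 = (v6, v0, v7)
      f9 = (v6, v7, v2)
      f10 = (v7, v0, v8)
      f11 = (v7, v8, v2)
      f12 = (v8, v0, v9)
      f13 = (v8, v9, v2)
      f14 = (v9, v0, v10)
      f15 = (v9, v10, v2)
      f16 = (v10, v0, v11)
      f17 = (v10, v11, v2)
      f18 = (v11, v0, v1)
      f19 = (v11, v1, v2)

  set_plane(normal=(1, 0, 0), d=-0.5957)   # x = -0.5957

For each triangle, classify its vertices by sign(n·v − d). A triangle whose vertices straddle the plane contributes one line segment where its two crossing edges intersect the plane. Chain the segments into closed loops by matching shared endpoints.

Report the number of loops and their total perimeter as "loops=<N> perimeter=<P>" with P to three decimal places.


Straddling triangles (8 of 20):
  (v5,v0,v6) [++-] → (-0.5957, 0.432791, 0)–(-0.5957, 1.45985, 0)  len=1.0271
  (v5,v6,v2) [+-+] → (-0.5957, 1.45985, 0)–(-0.5957, 0.432791, 0.949635)  len=1.3988
  (v6,v0,v7) [-+-] → (-0.5957, 0.432791, 0)–(-0.5957, 0, 0)  len=0.4328
  (v6,v7,v2) [--+] → (-0.5957, 0, 1.1025)–(-0.5957, 0.432791, 0.949635)  len=0.4590
  (v7,v0,v8) [-+-] → (-0.5957, 0, 0)–(-0.5957, -0.432791, 0)  len=0.4328
  (v7,v8,v2) [--+] → (-0.5957, -0.432791, 0.949635)–(-0.5957, 0, 1.1025)  len=0.4590
  (v8,v0,v9) [-++] → (-0.5957, -0.432791, 0)–(-0.5957, -1.45985, 0)  len=1.0271
  (v8,v9,v2) [-++] → (-0.5957, -1.45985, 0)–(-0.5957, -0.432791, 0.949635)  len=1.3988

Chained into 1 loop(s):
  loop 1: 8 segments, perimeter = 6.6353
Total perimeter = 6.635

loops=1 perimeter=6.635


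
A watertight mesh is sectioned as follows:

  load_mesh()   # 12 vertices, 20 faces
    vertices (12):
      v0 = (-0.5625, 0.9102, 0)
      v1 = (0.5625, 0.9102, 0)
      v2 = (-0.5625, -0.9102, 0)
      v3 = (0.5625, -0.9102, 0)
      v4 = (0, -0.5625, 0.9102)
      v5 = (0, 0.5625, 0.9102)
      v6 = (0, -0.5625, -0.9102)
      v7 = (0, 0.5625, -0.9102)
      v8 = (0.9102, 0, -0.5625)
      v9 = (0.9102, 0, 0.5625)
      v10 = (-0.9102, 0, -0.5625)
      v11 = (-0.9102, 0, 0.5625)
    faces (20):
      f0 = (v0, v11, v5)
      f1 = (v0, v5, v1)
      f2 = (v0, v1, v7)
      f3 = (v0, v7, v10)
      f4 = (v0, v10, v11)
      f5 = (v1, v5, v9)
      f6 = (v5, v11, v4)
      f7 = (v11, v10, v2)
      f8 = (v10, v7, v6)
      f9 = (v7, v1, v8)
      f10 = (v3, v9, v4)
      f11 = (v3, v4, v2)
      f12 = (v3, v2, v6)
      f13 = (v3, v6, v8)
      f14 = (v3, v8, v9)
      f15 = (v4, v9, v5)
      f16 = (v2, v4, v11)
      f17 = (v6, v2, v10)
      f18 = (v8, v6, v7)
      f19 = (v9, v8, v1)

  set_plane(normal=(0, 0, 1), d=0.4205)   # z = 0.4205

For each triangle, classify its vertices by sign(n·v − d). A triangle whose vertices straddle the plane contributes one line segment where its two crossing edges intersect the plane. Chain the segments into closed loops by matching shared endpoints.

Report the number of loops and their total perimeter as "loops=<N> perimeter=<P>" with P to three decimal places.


Straddling triangles (10 of 20):
  (v0,v11,v5) [-++] → (-0.822425, 0.229775, 0.4205)–(-0.302633, 0.749567, 0.4205)  len=0.7351
  (v0,v5,v1) [-+-] → (-0.302633, 0.749567, 0.4205)–(0.302633, 0.749567, 0.4205)  len=0.6053
  (v0,v10,v11) [--+] → (-0.9102, 0, 0.4205)–(-0.822425, 0.229775, 0.4205)  len=0.2460
  (v1,v5,v9) [-++] → (0.302633, 0.749567, 0.4205)–(0.822425, 0.229775, 0.4205)  len=0.7351
  (v11,v10,v2) [+--] → (-0.9102, 0, 0.4205)–(-0.822425, -0.229775, 0.4205)  len=0.2460
  (v3,v9,v4) [-++] → (0.822425, -0.229775, 0.4205)–(0.302633, -0.749567, 0.4205)  len=0.7351
  (v3,v4,v2) [-+-] → (0.302633, -0.749567, 0.4205)–(-0.302633, -0.749567, 0.4205)  len=0.6053
  (v3,v8,v9) [--+] → (0.9102, 0, 0.4205)–(0.822425, -0.229775, 0.4205)  len=0.2460
  (v2,v4,v11) [-++] → (-0.302633, -0.749567, 0.4205)–(-0.822425, -0.229775, 0.4205)  len=0.7351
  (v9,v8,v1) [+--] → (0.9102, 0, 0.4205)–(0.822425, 0.229775, 0.4205)  len=0.2460

Chained into 1 loop(s):
  loop 1: 10 segments, perimeter = 5.1348
Total perimeter = 5.135

loops=1 perimeter=5.135


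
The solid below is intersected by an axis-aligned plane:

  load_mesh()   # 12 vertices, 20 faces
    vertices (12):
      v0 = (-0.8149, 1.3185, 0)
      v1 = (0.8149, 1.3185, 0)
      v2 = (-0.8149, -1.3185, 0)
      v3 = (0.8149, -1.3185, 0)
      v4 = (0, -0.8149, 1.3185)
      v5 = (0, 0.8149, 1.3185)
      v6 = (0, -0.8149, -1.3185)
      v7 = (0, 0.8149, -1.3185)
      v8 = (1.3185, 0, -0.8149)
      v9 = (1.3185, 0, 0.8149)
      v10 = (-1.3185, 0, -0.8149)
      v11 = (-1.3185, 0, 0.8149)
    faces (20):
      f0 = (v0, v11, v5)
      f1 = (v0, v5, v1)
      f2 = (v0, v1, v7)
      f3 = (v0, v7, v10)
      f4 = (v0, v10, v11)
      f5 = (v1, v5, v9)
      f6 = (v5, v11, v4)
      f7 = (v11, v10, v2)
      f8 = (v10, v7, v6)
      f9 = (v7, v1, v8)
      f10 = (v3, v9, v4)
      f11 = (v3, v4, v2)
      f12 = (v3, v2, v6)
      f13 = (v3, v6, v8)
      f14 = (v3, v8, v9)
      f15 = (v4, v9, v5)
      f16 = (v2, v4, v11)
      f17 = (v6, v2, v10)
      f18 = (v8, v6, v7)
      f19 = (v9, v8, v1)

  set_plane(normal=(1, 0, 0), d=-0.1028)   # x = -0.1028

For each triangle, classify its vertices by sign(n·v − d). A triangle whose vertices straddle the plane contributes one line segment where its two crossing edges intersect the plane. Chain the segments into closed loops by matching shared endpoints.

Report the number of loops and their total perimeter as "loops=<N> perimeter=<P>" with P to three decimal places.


loops=1 perimeter=8.658

Straddling triangles (10 of 20):
  (v0,v11,v5) [--+] → (-0.1028, 0.751364, 1.27924)–(-0.1028, 0.878429, 1.15217)  len=0.1797
  (v0,v5,v1) [-++] → (-0.1028, 0.878429, 1.15217)–(-0.1028, 1.3185, 0)  len=1.2334
  (v0,v1,v7) [-++] → (-0.1028, 1.3185, 0)–(-0.1028, 0.878429, -1.15217)  len=1.2334
  (v0,v7,v10) [-+-] → (-0.1028, 0.878429, -1.15217)–(-0.1028, 0.751364, -1.27924)  len=0.1797
  (v5,v11,v4) [+-+] → (-0.1028, 0.751364, 1.27924)–(-0.1028, -0.751364, 1.27924)  len=1.5027
  (v10,v7,v6) [-++] → (-0.1028, 0.751364, -1.27924)–(-0.1028, -0.751364, -1.27924)  len=1.5027
  (v3,v4,v2) [++-] → (-0.1028, -0.878429, 1.15217)–(-0.1028, -1.3185, 0)  len=1.2334
  (v3,v2,v6) [+-+] → (-0.1028, -1.3185, 0)–(-0.1028, -0.878429, -1.15217)  len=1.2334
  (v2,v4,v11) [-+-] → (-0.1028, -0.878429, 1.15217)–(-0.1028, -0.751364, 1.27924)  len=0.1797
  (v6,v2,v10) [+--] → (-0.1028, -0.878429, -1.15217)–(-0.1028, -0.751364, -1.27924)  len=0.1797

Chained into 1 loop(s):
  loop 1: 10 segments, perimeter = 8.6577
Total perimeter = 8.658


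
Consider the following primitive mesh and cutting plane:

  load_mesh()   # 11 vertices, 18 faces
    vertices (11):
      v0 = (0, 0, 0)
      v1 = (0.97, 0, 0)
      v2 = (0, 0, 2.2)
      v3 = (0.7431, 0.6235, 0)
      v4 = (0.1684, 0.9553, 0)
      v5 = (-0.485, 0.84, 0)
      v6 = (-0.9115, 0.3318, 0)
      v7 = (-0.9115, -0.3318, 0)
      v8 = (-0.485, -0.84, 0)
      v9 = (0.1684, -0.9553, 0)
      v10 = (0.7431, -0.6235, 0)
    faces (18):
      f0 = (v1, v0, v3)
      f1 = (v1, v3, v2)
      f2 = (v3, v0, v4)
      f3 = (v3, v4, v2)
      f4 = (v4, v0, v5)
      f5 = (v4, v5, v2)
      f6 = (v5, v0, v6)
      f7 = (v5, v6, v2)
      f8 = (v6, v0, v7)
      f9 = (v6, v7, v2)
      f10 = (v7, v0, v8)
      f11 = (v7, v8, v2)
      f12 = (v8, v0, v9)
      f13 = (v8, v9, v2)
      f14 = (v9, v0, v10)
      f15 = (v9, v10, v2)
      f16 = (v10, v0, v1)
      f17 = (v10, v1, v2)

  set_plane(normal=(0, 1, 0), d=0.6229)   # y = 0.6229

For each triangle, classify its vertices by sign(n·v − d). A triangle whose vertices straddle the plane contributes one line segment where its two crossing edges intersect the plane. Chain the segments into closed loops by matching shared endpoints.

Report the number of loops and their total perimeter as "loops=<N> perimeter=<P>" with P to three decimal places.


loops=1 perimeter=3.560

Straddling triangles (8 of 18):
  (v1,v0,v3) [--+] → (0.742385, 0.6229, 0)–(0.743318, 0.6229, 0)  len=0.0009
  (v1,v3,v2) [-+-] → (0.743318, 0.6229, 0)–(0.742385, 0.6229, 0.00211708)  len=0.0023
  (v3,v0,v4) [+-+] → (0.742385, 0.6229, 0)–(0.109805, 0.6229, 0)  len=0.6326
  (v3,v4,v2) [++-] → (0.109805, 0.6229, 0.765498)–(0.742385, 0.6229, 0.00211708)  len=0.9914
  (v4,v0,v5) [+-+] → (0.109805, 0.6229, 0)–(-0.359651, 0.6229, 0)  len=0.4695
  (v4,v5,v2) [++-] → (-0.359651, 0.6229, 0.568595)–(0.109805, 0.6229, 0.765498)  len=0.5091
  (v5,v0,v6) [+--] → (-0.359651, 0.6229, 0)–(-0.667198, 0.6229, 0)  len=0.3075
  (v5,v6,v2) [+--] → (-0.667198, 0.6229, 0)–(-0.359651, 0.6229, 0.568595)  len=0.6464

Chained into 1 loop(s):
  loop 1: 8 segments, perimeter = 3.5598
Total perimeter = 3.560


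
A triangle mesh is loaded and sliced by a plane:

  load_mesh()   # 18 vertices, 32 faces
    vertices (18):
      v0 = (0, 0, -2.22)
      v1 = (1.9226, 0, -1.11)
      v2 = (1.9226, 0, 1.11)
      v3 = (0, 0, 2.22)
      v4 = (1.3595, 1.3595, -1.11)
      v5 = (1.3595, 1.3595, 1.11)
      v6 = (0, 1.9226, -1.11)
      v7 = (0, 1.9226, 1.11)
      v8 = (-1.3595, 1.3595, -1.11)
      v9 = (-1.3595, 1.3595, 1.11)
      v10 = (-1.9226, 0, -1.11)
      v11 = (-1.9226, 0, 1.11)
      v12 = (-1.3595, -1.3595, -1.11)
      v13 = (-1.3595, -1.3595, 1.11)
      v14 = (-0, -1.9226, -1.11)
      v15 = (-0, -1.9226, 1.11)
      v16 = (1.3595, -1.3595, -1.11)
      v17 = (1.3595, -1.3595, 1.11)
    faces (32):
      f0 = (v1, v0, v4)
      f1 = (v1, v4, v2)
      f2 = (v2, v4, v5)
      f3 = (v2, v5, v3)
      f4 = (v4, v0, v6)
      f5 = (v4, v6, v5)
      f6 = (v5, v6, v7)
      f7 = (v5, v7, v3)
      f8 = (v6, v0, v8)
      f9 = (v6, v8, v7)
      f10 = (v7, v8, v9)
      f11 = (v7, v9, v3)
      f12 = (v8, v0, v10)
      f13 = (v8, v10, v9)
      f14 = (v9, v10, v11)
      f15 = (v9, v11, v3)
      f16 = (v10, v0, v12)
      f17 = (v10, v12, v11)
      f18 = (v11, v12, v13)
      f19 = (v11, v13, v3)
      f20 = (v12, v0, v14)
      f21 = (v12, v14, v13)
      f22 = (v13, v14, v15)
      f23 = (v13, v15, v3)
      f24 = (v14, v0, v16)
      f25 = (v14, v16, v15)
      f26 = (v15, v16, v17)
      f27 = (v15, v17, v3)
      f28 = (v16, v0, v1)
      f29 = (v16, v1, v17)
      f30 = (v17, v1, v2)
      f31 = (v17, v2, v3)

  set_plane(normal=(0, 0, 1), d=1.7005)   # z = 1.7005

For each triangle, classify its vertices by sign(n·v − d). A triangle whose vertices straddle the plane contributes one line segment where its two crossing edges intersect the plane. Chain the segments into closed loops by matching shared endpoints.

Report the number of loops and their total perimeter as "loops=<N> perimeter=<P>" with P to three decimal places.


Straddling triangles (8 of 32):
  (v2,v5,v3) [--+] → (0.63627, 0.63627, 1.7005)–(0.899811, 0, 1.7005)  len=0.6887
  (v5,v7,v3) [--+] → (0, 0.899811, 1.7005)–(0.63627, 0.63627, 1.7005)  len=0.6887
  (v7,v9,v3) [--+] → (-0.63627, 0.63627, 1.7005)–(0, 0.899811, 1.7005)  len=0.6887
  (v9,v11,v3) [--+] → (-0.899811, 0, 1.7005)–(-0.63627, 0.63627, 1.7005)  len=0.6887
  (v11,v13,v3) [--+] → (-0.63627, -0.63627, 1.7005)–(-0.899811, 0, 1.7005)  len=0.6887
  (v13,v15,v3) [--+] → (0, -0.899811, 1.7005)–(-0.63627, -0.63627, 1.7005)  len=0.6887
  (v15,v17,v3) [--+] → (0.63627, -0.63627, 1.7005)–(0, -0.899811, 1.7005)  len=0.6887
  (v17,v2,v3) [--+] → (0.899811, 0, 1.7005)–(0.63627, -0.63627, 1.7005)  len=0.6887

Chained into 1 loop(s):
  loop 1: 8 segments, perimeter = 5.5095
Total perimeter = 5.510

loops=1 perimeter=5.510


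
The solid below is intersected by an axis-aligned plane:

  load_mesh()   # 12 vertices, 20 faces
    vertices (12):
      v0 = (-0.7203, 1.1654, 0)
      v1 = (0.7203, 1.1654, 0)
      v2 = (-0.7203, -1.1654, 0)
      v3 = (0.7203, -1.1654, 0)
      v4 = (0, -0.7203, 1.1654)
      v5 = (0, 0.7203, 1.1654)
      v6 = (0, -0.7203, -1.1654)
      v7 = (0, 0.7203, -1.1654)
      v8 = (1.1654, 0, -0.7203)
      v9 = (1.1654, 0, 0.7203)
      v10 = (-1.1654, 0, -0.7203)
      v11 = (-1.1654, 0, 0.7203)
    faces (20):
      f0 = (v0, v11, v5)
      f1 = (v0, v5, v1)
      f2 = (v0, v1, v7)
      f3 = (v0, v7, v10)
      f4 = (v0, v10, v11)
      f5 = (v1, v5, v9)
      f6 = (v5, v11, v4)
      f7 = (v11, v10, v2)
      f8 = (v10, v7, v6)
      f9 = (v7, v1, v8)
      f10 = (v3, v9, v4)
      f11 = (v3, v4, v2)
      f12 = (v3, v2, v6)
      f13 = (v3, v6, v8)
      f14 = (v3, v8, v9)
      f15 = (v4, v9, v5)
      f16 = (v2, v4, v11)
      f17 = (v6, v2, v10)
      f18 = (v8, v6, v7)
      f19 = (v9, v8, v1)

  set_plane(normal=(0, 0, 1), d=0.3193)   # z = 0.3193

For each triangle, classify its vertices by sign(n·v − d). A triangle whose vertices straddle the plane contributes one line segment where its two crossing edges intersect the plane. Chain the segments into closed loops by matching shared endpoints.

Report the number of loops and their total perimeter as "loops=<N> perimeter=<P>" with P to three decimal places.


loops=1 perimeter=7.102

Straddling triangles (10 of 20):
  (v0,v11,v5) [-++] → (-0.917607, 0.648793, 0.3193)–(-0.52295, 1.04345, 0.3193)  len=0.5581
  (v0,v5,v1) [-+-] → (-0.52295, 1.04345, 0.3193)–(0.52295, 1.04345, 0.3193)  len=1.0459
  (v0,v10,v11) [--+] → (-1.1654, 0, 0.3193)–(-0.917607, 0.648793, 0.3193)  len=0.6945
  (v1,v5,v9) [-++] → (0.52295, 1.04345, 0.3193)–(0.917607, 0.648793, 0.3193)  len=0.5581
  (v11,v10,v2) [+--] → (-1.1654, 0, 0.3193)–(-0.917607, -0.648793, 0.3193)  len=0.6945
  (v3,v9,v4) [-++] → (0.917607, -0.648793, 0.3193)–(0.52295, -1.04345, 0.3193)  len=0.5581
  (v3,v4,v2) [-+-] → (0.52295, -1.04345, 0.3193)–(-0.52295, -1.04345, 0.3193)  len=1.0459
  (v3,v8,v9) [--+] → (1.1654, 0, 0.3193)–(0.917607, -0.648793, 0.3193)  len=0.6945
  (v2,v4,v11) [-++] → (-0.52295, -1.04345, 0.3193)–(-0.917607, -0.648793, 0.3193)  len=0.5581
  (v9,v8,v1) [+--] → (1.1654, 0, 0.3193)–(0.917607, 0.648793, 0.3193)  len=0.6945

Chained into 1 loop(s):
  loop 1: 10 segments, perimeter = 7.1023
Total perimeter = 7.102


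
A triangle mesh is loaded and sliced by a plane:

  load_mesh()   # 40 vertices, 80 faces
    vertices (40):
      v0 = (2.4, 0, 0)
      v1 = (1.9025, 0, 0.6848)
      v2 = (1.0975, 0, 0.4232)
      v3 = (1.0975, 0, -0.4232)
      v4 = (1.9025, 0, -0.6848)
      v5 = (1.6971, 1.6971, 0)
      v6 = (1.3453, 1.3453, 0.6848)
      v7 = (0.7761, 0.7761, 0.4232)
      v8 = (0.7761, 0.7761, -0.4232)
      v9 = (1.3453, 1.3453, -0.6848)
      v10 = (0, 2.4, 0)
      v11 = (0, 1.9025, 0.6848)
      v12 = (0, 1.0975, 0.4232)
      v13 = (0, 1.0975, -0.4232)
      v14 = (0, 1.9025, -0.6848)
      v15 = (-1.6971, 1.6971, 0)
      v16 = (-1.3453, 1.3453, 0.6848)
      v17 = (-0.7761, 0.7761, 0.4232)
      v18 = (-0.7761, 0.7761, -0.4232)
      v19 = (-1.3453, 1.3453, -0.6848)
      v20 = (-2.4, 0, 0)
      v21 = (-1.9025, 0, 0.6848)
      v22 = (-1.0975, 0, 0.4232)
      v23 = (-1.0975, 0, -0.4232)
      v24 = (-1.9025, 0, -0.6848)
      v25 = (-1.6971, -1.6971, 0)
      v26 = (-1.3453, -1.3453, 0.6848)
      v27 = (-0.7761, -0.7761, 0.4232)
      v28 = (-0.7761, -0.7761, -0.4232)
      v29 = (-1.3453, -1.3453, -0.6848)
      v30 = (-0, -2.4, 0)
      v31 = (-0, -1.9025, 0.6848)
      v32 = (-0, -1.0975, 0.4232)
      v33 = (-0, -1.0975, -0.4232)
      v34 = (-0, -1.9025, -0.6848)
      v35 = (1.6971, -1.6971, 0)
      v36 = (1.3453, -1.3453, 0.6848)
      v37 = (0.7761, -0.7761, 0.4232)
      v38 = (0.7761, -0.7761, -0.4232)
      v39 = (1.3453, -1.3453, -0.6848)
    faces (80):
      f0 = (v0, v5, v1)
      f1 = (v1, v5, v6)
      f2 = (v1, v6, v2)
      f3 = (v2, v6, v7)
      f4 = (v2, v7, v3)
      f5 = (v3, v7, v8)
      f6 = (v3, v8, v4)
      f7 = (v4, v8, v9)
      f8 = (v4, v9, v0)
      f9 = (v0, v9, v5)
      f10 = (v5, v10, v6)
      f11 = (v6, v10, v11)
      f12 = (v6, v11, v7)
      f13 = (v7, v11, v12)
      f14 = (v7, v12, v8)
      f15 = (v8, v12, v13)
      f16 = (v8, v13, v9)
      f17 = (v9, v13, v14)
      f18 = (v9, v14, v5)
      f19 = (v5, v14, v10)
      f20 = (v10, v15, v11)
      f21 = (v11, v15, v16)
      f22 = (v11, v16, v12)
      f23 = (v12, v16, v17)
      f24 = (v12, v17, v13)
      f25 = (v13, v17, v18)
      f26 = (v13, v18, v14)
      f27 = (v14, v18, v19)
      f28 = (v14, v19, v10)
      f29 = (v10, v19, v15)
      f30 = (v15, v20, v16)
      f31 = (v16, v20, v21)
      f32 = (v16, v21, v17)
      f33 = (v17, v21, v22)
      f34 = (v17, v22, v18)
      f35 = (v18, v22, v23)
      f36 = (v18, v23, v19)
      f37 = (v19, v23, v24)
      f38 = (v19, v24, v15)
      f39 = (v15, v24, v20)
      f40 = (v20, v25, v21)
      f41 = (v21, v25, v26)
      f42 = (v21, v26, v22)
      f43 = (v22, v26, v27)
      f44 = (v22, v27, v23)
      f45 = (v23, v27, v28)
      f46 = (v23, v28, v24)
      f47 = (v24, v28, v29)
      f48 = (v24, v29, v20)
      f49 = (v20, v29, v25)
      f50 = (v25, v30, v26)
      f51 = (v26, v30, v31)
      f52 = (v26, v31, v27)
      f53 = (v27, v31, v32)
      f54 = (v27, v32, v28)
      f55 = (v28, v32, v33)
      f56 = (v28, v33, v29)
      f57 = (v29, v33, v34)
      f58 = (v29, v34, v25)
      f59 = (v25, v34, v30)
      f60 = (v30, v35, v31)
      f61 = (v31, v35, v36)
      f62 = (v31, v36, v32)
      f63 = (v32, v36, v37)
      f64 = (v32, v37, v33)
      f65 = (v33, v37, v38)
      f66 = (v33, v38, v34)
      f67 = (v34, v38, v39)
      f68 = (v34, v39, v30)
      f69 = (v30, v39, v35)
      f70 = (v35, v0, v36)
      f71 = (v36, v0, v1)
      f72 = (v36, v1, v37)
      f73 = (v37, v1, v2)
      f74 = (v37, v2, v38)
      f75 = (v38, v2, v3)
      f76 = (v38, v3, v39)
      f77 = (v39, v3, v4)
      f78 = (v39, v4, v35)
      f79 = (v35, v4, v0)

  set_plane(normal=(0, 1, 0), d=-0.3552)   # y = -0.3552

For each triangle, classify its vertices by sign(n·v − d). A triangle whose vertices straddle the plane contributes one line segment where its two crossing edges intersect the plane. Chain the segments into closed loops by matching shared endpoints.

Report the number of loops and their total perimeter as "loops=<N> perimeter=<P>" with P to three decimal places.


loops=2 perimeter=8.464

Straddling triangles (20 of 80):
  (v20,v25,v21) [+-+] → (-2.25288, -0.3552, 0)–(-1.85951, -0.3552, 0.541473)  len=0.6693
  (v21,v25,v26) [+--] → (-1.85951, -0.3552, 0.541473)–(-1.75538, -0.3552, 0.6848)  len=0.1772
  (v21,v26,v22) [+-+] → (-1.75538, -0.3552, 0.6848)–(-1.16293, -0.3552, 0.49227)  len=0.6230
  (v22,v26,v27) [+--] → (-1.16293, -0.3552, 0.49227)–(-0.950404, -0.3552, 0.4232)  len=0.2235
  (v22,v27,v23) [+-+] → (-0.950404, -0.3552, 0.4232)–(-0.950404, -0.3552, -0.0358256)  len=0.4590
  (v23,v27,v28) [+--] → (-0.950404, -0.3552, -0.0358256)–(-0.950404, -0.3552, -0.4232)  len=0.3874
  (v23,v28,v24) [+-+] → (-0.950404, -0.3552, -0.4232)–(-1.38698, -0.3552, -0.565073)  len=0.4590
  (v24,v28,v29) [+--] → (-1.38698, -0.3552, -0.565073)–(-1.75538, -0.3552, -0.6848)  len=0.3874
  (v24,v29,v20) [+-+] → (-1.75538, -0.3552, -0.6848)–(-2.12153, -0.3552, -0.180808)  len=0.6230
  (v20,v29,v25) [+--] → (-2.12153, -0.3552, -0.180808)–(-2.25288, -0.3552, 0)  len=0.2235
  (v35,v0,v36) [-+-] → (2.25288, -0.3552, 0)–(2.12153, -0.3552, 0.180808)  len=0.2235
  (v36,v0,v1) [-++] → (2.12153, -0.3552, 0.180808)–(1.75538, -0.3552, 0.6848)  len=0.6230
  (v36,v1,v37) [-+-] → (1.75538, -0.3552, 0.6848)–(1.38698, -0.3552, 0.565073)  len=0.3874
  (v37,v1,v2) [-++] → (1.38698, -0.3552, 0.565073)–(0.950404, -0.3552, 0.4232)  len=0.4590
  (v37,v2,v38) [-+-] → (0.950404, -0.3552, 0.4232)–(0.950404, -0.3552, 0.0358256)  len=0.3874
  (v38,v2,v3) [-++] → (0.950404, -0.3552, 0.0358256)–(0.950404, -0.3552, -0.4232)  len=0.4590
  (v38,v3,v39) [-+-] → (0.950404, -0.3552, -0.4232)–(1.16293, -0.3552, -0.49227)  len=0.2235
  (v39,v3,v4) [-++] → (1.16293, -0.3552, -0.49227)–(1.75538, -0.3552, -0.6848)  len=0.6230
  (v39,v4,v35) [-+-] → (1.75538, -0.3552, -0.6848)–(1.85951, -0.3552, -0.541473)  len=0.1772
  (v35,v4,v0) [-++] → (1.85951, -0.3552, -0.541473)–(2.25288, -0.3552, 0)  len=0.6693

Chained into 2 loop(s):
  loop 1: 10 segments, perimeter = 4.2321
  loop 2: 10 segments, perimeter = 4.2321
Total perimeter = 8.464


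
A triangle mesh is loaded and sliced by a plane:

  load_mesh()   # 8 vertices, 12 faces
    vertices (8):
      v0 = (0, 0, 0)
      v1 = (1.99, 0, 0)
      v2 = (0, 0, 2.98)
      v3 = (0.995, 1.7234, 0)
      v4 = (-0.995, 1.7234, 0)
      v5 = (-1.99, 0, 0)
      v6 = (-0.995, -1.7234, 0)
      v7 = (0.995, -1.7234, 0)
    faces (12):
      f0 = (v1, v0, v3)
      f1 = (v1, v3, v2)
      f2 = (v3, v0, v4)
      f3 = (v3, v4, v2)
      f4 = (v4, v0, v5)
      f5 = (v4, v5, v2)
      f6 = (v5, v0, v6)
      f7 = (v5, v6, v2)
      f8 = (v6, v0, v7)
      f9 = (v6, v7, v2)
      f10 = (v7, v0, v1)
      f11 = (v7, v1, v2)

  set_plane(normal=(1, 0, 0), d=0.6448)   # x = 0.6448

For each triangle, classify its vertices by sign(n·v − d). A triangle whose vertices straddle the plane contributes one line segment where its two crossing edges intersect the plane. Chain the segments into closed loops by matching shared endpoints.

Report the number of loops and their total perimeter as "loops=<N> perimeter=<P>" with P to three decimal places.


Straddling triangles (8 of 12):
  (v1,v0,v3) [+-+] → (0.6448, 0, 0)–(0.6448, 1.11683, 0)  len=1.1168
  (v1,v3,v2) [++-] → (0.6448, 1.11683, 1.04884)–(0.6448, 0, 2.01442)  len=1.4764
  (v3,v0,v4) [+--] → (0.6448, 1.11683, 0)–(0.6448, 1.7234, 0)  len=0.6066
  (v3,v4,v2) [+--] → (0.6448, 1.7234, 0)–(0.6448, 1.11683, 1.04884)  len=1.2116
  (v6,v0,v7) [--+] → (0.6448, -1.11683, 0)–(0.6448, -1.7234, 0)  len=0.6066
  (v6,v7,v2) [-+-] → (0.6448, -1.7234, 0)–(0.6448, -1.11683, 1.04884)  len=1.2116
  (v7,v0,v1) [+-+] → (0.6448, -1.11683, 0)–(0.6448, 0, 0)  len=1.1168
  (v7,v1,v2) [++-] → (0.6448, 0, 2.01442)–(0.6448, -1.11683, 1.04884)  len=1.4764

Chained into 1 loop(s):
  loop 1: 8 segments, perimeter = 8.8227
Total perimeter = 8.823

loops=1 perimeter=8.823


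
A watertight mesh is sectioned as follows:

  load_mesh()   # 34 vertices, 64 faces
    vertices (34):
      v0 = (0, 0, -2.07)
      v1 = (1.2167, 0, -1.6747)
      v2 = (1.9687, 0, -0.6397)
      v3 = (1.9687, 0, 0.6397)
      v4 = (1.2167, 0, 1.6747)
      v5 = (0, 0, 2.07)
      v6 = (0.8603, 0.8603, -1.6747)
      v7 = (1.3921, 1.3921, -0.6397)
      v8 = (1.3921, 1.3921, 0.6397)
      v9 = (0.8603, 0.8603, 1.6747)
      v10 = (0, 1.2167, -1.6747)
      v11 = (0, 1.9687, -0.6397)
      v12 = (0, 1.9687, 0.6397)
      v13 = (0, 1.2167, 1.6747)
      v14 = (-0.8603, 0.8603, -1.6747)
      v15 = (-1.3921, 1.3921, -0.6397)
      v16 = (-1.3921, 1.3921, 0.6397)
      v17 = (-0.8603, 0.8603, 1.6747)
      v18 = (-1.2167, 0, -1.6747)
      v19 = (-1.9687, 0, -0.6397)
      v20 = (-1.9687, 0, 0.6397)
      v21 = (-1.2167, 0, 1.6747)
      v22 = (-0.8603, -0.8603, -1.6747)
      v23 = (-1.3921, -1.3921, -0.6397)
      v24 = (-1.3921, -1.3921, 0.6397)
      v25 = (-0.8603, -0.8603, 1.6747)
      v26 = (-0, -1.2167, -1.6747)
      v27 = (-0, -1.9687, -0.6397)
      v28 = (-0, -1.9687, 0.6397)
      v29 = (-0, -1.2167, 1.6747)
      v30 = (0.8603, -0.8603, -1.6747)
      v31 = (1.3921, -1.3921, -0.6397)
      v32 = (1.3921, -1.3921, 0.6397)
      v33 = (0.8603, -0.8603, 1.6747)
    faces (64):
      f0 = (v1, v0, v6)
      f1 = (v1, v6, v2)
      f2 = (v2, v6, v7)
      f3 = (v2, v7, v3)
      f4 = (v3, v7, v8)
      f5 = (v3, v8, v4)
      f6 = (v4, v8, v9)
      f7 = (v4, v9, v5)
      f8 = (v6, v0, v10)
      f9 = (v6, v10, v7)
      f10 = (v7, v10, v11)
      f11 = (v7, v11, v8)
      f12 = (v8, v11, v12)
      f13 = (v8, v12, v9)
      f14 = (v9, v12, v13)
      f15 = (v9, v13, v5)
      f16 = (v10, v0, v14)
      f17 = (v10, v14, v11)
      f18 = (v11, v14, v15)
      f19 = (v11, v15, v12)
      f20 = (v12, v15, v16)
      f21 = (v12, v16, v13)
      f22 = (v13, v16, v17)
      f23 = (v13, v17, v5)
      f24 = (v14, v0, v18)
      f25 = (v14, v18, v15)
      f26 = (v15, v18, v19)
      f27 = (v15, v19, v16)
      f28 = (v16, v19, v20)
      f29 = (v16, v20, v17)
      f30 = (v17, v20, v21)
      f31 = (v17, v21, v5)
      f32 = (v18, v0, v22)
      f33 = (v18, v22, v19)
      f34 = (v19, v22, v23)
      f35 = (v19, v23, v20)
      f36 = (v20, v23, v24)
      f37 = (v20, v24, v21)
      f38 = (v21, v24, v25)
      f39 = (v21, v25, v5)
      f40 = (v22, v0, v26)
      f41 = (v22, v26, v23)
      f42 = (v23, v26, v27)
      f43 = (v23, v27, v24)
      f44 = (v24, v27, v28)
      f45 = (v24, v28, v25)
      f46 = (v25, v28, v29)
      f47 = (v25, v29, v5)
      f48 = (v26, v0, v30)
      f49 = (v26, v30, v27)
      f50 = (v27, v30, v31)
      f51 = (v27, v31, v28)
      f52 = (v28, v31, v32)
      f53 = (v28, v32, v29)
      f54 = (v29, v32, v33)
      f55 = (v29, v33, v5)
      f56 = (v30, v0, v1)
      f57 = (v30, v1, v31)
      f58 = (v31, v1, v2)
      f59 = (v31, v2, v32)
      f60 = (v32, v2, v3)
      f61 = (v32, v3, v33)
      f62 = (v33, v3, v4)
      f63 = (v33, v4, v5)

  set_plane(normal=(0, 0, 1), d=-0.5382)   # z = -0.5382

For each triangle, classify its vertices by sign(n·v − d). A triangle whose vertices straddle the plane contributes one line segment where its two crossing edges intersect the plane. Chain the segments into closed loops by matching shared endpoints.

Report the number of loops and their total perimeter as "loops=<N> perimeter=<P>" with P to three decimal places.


Straddling triangles (16 of 64):
  (v2,v7,v3) [--+] → (1.43784, 1.28166, -0.5382)–(1.9687, 0, -0.5382)  len=1.3872
  (v3,v7,v8) [+-+] → (1.43784, 1.28166, -0.5382)–(1.3921, 1.3921, -0.5382)  len=0.1195
  (v7,v11,v8) [--+] → (0.110441, 1.92296, -0.5382)–(1.3921, 1.3921, -0.5382)  len=1.3872
  (v8,v11,v12) [+-+] → (0.110441, 1.92296, -0.5382)–(0, 1.9687, -0.5382)  len=0.1195
  (v11,v15,v12) [--+] → (-1.28166, 1.43784, -0.5382)–(0, 1.9687, -0.5382)  len=1.3872
  (v12,v15,v16) [+-+] → (-1.28166, 1.43784, -0.5382)–(-1.3921, 1.3921, -0.5382)  len=0.1195
  (v15,v19,v16) [--+] → (-1.92296, 0.110441, -0.5382)–(-1.3921, 1.3921, -0.5382)  len=1.3872
  (v16,v19,v20) [+-+] → (-1.92296, 0.110441, -0.5382)–(-1.9687, 0, -0.5382)  len=0.1195
  (v19,v23,v20) [--+] → (-1.43784, -1.28166, -0.5382)–(-1.9687, 0, -0.5382)  len=1.3872
  (v20,v23,v24) [+-+] → (-1.43784, -1.28166, -0.5382)–(-1.3921, -1.3921, -0.5382)  len=0.1195
  (v23,v27,v24) [--+] → (-0.110441, -1.92296, -0.5382)–(-1.3921, -1.3921, -0.5382)  len=1.3872
  (v24,v27,v28) [+-+] → (-0.110441, -1.92296, -0.5382)–(0, -1.9687, -0.5382)  len=0.1195
  (v27,v31,v28) [--+] → (1.28166, -1.43784, -0.5382)–(0, -1.9687, -0.5382)  len=1.3872
  (v28,v31,v32) [+-+] → (1.28166, -1.43784, -0.5382)–(1.3921, -1.3921, -0.5382)  len=0.1195
  (v31,v2,v32) [--+] → (1.92296, -0.110441, -0.5382)–(1.3921, -1.3921, -0.5382)  len=1.3872
  (v32,v2,v3) [+-+] → (1.92296, -0.110441, -0.5382)–(1.9687, 0, -0.5382)  len=0.1195

Chained into 1 loop(s):
  loop 1: 16 segments, perimeter = 12.0543
Total perimeter = 12.054

loops=1 perimeter=12.054


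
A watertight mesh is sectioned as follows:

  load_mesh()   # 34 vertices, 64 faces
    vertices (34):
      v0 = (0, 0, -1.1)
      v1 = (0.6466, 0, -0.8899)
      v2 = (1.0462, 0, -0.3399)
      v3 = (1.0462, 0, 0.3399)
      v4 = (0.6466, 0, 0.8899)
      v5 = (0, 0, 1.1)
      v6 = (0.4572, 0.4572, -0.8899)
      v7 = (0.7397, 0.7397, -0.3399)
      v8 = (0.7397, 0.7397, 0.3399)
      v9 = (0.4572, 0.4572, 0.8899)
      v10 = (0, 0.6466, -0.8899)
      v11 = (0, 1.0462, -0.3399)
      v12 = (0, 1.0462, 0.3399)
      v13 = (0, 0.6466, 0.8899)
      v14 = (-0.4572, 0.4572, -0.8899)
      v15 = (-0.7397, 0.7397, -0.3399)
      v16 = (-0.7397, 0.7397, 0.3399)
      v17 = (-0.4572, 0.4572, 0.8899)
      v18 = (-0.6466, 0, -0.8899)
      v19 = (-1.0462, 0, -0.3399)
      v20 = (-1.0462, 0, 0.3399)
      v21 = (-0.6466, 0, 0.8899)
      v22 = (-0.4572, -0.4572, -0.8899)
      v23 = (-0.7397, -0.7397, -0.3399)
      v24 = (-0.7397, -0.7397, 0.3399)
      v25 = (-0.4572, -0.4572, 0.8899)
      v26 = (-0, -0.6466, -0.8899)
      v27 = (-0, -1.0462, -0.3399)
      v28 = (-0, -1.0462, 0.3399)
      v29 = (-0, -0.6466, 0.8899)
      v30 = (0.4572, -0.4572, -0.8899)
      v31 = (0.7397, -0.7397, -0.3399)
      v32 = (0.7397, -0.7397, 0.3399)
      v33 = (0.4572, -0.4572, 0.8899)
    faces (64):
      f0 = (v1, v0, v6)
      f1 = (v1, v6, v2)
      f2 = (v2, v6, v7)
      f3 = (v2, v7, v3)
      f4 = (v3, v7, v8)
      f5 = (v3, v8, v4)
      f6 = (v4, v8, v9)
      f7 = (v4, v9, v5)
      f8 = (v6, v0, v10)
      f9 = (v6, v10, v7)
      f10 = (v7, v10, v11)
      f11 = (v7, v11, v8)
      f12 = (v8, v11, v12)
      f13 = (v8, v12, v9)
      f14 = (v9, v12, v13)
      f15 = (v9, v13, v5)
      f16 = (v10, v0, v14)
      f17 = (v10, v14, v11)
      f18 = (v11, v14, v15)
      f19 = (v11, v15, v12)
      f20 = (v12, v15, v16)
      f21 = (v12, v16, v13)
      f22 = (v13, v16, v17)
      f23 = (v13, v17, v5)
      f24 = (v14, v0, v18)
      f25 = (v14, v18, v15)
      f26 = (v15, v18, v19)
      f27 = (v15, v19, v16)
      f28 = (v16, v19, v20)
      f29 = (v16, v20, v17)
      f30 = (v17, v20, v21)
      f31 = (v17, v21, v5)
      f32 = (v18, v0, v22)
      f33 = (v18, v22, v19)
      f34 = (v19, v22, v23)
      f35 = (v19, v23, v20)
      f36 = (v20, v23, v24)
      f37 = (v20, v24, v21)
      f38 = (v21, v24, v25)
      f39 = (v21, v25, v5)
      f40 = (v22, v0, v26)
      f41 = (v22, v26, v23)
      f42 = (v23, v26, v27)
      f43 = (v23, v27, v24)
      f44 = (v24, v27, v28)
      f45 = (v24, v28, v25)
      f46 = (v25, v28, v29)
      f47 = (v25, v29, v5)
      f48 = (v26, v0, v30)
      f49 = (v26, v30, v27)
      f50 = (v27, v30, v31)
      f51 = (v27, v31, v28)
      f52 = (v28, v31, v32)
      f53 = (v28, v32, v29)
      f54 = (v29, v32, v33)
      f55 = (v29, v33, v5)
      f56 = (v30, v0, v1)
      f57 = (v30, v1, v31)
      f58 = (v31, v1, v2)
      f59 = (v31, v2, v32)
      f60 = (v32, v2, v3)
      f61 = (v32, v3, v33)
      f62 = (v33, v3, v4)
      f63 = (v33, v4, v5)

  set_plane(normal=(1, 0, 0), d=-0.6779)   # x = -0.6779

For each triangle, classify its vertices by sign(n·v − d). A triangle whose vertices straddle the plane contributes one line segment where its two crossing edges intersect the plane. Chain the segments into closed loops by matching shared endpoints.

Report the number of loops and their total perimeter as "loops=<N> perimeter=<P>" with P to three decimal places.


Straddling triangles (18 of 64):
  (v11,v14,v15) [++-] → (-0.6779, 0.6779, -0.460219)–(-0.6779, 0.765307, -0.3399)  len=0.1487
  (v11,v15,v12) [+-+] → (-0.6779, 0.765307, -0.3399)–(-0.6779, 0.765307, -0.283104)  len=0.0568
  (v12,v15,v16) [+--] → (-0.6779, 0.765307, -0.283104)–(-0.6779, 0.765307, 0.3399)  len=0.6230
  (v12,v16,v13) [+-+] → (-0.6779, 0.765307, 0.3399)–(-0.6779, 0.731922, 0.385851)  len=0.0568
  (v13,v16,v17) [+-+] → (-0.6779, 0.731922, 0.385851)–(-0.6779, 0.6779, 0.460219)  len=0.0919
  (v14,v18,v15) [++-] → (-0.6779, 0.248685, -0.704991)–(-0.6779, 0.6779, -0.460219)  len=0.4941
  (v15,v18,v19) [-+-] → (-0.6779, 0.248685, -0.704991)–(-0.6779, 0, -0.846819)  len=0.2863
  (v16,v20,v17) [--+] → (-0.6779, 0.285886, 0.683813)–(-0.6779, 0.6779, 0.460219)  len=0.4513
  (v17,v20,v21) [+-+] → (-0.6779, 0.285886, 0.683813)–(-0.6779, 0, 0.846819)  len=0.3291
  (v18,v22,v19) [++-] → (-0.6779, -0.285886, -0.683813)–(-0.6779, 0, -0.846819)  len=0.3291
  (v19,v22,v23) [-+-] → (-0.6779, -0.285886, -0.683813)–(-0.6779, -0.6779, -0.460219)  len=0.4513
  (v20,v24,v21) [--+] → (-0.6779, -0.248685, 0.704991)–(-0.6779, 0, 0.846819)  len=0.2863
  (v21,v24,v25) [+-+] → (-0.6779, -0.248685, 0.704991)–(-0.6779, -0.6779, 0.460219)  len=0.4941
  (v22,v26,v23) [++-] → (-0.6779, -0.731922, -0.385851)–(-0.6779, -0.6779, -0.460219)  len=0.0919
  (v23,v26,v27) [-++] → (-0.6779, -0.731922, -0.385851)–(-0.6779, -0.765307, -0.3399)  len=0.0568
  (v23,v27,v24) [-+-] → (-0.6779, -0.765307, -0.3399)–(-0.6779, -0.765307, 0.283104)  len=0.6230
  (v24,v27,v28) [-++] → (-0.6779, -0.765307, 0.283104)–(-0.6779, -0.765307, 0.3399)  len=0.0568
  (v24,v28,v25) [-++] → (-0.6779, -0.765307, 0.3399)–(-0.6779, -0.6779, 0.460219)  len=0.1487

Chained into 1 loop(s):
  loop 1: 18 segments, perimeter = 5.0760
Total perimeter = 5.076

loops=1 perimeter=5.076


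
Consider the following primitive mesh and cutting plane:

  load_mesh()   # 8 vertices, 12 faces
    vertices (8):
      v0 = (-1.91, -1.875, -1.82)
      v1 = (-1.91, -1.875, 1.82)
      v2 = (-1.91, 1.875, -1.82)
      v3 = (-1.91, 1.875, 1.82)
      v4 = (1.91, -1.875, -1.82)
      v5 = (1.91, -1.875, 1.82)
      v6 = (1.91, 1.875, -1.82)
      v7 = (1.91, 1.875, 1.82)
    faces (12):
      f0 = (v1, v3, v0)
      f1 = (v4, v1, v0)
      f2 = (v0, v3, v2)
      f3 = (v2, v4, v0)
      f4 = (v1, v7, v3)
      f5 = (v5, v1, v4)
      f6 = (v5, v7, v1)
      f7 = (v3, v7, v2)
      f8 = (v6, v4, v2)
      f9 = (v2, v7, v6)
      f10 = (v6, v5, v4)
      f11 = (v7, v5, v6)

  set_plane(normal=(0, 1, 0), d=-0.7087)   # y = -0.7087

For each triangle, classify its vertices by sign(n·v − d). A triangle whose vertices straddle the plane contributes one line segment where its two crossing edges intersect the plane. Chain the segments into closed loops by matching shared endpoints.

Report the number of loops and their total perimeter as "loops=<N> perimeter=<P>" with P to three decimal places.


Straddling triangles (8 of 12):
  (v1,v3,v0) [-+-] → (-1.91, -0.7087, 1.82)–(-1.91, -0.7087, -0.687911)  len=2.5079
  (v0,v3,v2) [-++] → (-1.91, -0.7087, -0.687911)–(-1.91, -0.7087, -1.82)  len=1.1321
  (v2,v4,v0) [+--] → (0.721929, -0.7087, -1.82)–(-1.91, -0.7087, -1.82)  len=2.6319
  (v1,v7,v3) [-++] → (-0.721929, -0.7087, 1.82)–(-1.91, -0.7087, 1.82)  len=1.1881
  (v5,v7,v1) [-+-] → (1.91, -0.7087, 1.82)–(-0.721929, -0.7087, 1.82)  len=2.6319
  (v6,v4,v2) [+-+] → (1.91, -0.7087, -1.82)–(0.721929, -0.7087, -1.82)  len=1.1881
  (v6,v5,v4) [+--] → (1.91, -0.7087, 0.687911)–(1.91, -0.7087, -1.82)  len=2.5079
  (v7,v5,v6) [+-+] → (1.91, -0.7087, 1.82)–(1.91, -0.7087, 0.687911)  len=1.1321

Chained into 1 loop(s):
  loop 1: 8 segments, perimeter = 14.9200
Total perimeter = 14.920

loops=1 perimeter=14.920


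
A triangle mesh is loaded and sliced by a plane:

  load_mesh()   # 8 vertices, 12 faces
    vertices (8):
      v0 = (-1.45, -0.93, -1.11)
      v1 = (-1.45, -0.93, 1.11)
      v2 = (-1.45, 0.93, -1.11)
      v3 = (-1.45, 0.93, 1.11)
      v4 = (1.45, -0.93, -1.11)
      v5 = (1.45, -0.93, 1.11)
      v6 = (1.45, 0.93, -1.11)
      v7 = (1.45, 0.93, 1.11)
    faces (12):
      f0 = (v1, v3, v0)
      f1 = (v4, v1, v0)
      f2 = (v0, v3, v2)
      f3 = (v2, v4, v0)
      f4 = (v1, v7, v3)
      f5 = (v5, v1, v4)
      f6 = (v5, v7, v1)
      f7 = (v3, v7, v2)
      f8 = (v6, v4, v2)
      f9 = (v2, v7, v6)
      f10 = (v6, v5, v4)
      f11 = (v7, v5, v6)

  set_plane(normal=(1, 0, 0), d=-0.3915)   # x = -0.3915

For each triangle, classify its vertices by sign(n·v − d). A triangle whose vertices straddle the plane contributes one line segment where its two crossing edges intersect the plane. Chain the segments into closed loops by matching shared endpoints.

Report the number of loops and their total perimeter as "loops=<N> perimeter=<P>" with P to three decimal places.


loops=1 perimeter=8.160

Straddling triangles (8 of 12):
  (v4,v1,v0) [+--] → (-0.3915, -0.93, 0.2997)–(-0.3915, -0.93, -1.11)  len=1.4097
  (v2,v4,v0) [-+-] → (-0.3915, 0.2511, -1.11)–(-0.3915, -0.93, -1.11)  len=1.1811
  (v1,v7,v3) [-+-] → (-0.3915, -0.2511, 1.11)–(-0.3915, 0.93, 1.11)  len=1.1811
  (v5,v1,v4) [+-+] → (-0.3915, -0.93, 1.11)–(-0.3915, -0.93, 0.2997)  len=0.8103
  (v5,v7,v1) [++-] → (-0.3915, -0.2511, 1.11)–(-0.3915, -0.93, 1.11)  len=0.6789
  (v3,v7,v2) [-+-] → (-0.3915, 0.93, 1.11)–(-0.3915, 0.93, -0.2997)  len=1.4097
  (v6,v4,v2) [++-] → (-0.3915, 0.2511, -1.11)–(-0.3915, 0.93, -1.11)  len=0.6789
  (v2,v7,v6) [-++] → (-0.3915, 0.93, -0.2997)–(-0.3915, 0.93, -1.11)  len=0.8103

Chained into 1 loop(s):
  loop 1: 8 segments, perimeter = 8.1600
Total perimeter = 8.160


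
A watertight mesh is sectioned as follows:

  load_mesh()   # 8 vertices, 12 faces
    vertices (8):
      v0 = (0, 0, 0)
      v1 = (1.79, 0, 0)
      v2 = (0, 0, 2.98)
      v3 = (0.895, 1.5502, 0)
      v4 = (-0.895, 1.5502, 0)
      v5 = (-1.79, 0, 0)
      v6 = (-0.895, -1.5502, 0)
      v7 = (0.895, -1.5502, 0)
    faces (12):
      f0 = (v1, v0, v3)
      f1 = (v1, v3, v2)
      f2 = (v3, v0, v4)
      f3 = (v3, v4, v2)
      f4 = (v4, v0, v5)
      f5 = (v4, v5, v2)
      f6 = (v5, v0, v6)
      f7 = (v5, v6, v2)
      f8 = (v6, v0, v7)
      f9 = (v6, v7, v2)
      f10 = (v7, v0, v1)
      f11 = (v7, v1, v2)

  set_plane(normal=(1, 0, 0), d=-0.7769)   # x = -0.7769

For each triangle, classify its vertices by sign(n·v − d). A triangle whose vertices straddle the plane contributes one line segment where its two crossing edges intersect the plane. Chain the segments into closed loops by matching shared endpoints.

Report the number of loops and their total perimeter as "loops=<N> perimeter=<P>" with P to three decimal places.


loops=1 perimeter=7.720

Straddling triangles (8 of 12):
  (v3,v0,v4) [++-] → (-0.7769, 1.34564, 0)–(-0.7769, 1.5502, 0)  len=0.2046
  (v3,v4,v2) [+-+] → (-0.7769, 1.5502, 0)–(-0.7769, 1.34564, 0.393227)  len=0.4433
  (v4,v0,v5) [-+-] → (-0.7769, 1.34564, 0)–(-0.7769, 0, 0)  len=1.3456
  (v4,v5,v2) [--+] → (-0.7769, 0, 1.68661)–(-0.7769, 1.34564, 0.393227)  len=1.8664
  (v5,v0,v6) [-+-] → (-0.7769, 0, 0)–(-0.7769, -1.34564, 0)  len=1.3456
  (v5,v6,v2) [--+] → (-0.7769, -1.34564, 0.393227)–(-0.7769, 0, 1.68661)  len=1.8664
  (v6,v0,v7) [-++] → (-0.7769, -1.34564, 0)–(-0.7769, -1.5502, 0)  len=0.2046
  (v6,v7,v2) [-++] → (-0.7769, -1.5502, 0)–(-0.7769, -1.34564, 0.393227)  len=0.4433

Chained into 1 loop(s):
  loop 1: 8 segments, perimeter = 7.7198
Total perimeter = 7.720
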